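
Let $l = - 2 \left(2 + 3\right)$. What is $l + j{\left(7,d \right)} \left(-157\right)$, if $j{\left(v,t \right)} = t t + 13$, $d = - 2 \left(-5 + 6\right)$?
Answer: $-2679$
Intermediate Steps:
$l = -10$ ($l = \left(-2\right) 5 = -10$)
$d = -2$ ($d = \left(-2\right) 1 = -2$)
$j{\left(v,t \right)} = 13 + t^{2}$ ($j{\left(v,t \right)} = t^{2} + 13 = 13 + t^{2}$)
$l + j{\left(7,d \right)} \left(-157\right) = -10 + \left(13 + \left(-2\right)^{2}\right) \left(-157\right) = -10 + \left(13 + 4\right) \left(-157\right) = -10 + 17 \left(-157\right) = -10 - 2669 = -2679$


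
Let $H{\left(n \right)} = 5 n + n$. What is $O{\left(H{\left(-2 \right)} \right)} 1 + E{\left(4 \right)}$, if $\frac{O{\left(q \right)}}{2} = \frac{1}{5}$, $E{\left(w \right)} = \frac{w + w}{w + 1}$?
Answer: $2$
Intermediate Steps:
$E{\left(w \right)} = \frac{2 w}{1 + w}$
$H{\left(n \right)} = 6 n$
$O{\left(q \right)} = \frac{2}{5}$
$O{\left(H{\left(-2 \right)} \right)} 1 + E{\left(4 \right)} = \frac{2}{5} \cdot 1 + 2 \cdot 4 \frac{1}{1 + 4} = \frac{2}{5} + 2 \cdot 4 \cdot \frac{1}{5} = \frac{2}{5} + \frac{8}{5} = 2$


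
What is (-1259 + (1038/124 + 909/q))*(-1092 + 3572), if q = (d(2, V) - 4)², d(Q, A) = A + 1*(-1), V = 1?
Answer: -2960665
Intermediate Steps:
d(Q, A) = -1 + A (d(Q, A) = A - 1 = -1 + A)
q = 16 (q = ((-1 + 1) - 4)² = (0 - 4)² = (-4)² = 16)
(-1259 + (1038/124 + 909/q))*(-1092 + 3572) = (-1259 + (1038/124 + 909/16))*(-1092 + 3572) = (-1259 + (1038*(1/124) + 909*(1/16)))*2480 = (-1259 + (519/62 + 909/16))*2480 = (-1259 + 32331/496)*2480 = -592133/496*2480 = -2960665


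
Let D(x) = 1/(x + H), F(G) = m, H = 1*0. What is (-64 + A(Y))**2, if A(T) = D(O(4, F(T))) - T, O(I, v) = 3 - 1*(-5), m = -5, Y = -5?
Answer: 221841/64 ≈ 3466.3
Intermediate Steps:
H = 0
F(G) = -5
O(I, v) = 8 (O(I, v) = 3 + 5 = 8)
D(x) = 1/x (D(x) = 1/(x + 0) = 1/x)
A(T) = 1/8 - T
(-64 + A(Y))**2 = (-64 + (1/8 - 1*(-5)))**2 = (-64 + (1/8 + 5))**2 = (-64 + 41/8)**2 = (-471/8)**2 = 221841/64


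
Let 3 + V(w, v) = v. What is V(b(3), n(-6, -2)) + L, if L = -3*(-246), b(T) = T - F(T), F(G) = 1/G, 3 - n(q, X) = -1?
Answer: 739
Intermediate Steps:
n(q, X) = 4 (n(q, X) = 3 - 1*(-1) = 3 + 1 = 4)
b(T) = T - 1/T
V(w, v) = -3 + v
L = 738
V(b(3), n(-6, -2)) + L = (-3 + 4) + 738 = 1 + 738 = 739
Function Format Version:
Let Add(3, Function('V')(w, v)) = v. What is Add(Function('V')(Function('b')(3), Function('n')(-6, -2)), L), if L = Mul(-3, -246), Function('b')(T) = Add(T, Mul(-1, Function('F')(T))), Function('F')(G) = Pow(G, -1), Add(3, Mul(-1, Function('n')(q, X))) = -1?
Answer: 739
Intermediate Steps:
Function('n')(q, X) = 4 (Function('n')(q, X) = Add(3, Mul(-1, -1)) = Add(3, 1) = 4)
Function('b')(T) = Add(T, Mul(-1, Pow(T, -1)))
Function('V')(w, v) = Add(-3, v)
L = 738
Add(Function('V')(Function('b')(3), Function('n')(-6, -2)), L) = Add(Add(-3, 4), 738) = Add(1, 738) = 739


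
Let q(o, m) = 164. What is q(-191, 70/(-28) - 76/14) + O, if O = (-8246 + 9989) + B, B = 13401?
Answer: 15308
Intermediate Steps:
O = 15144 (O = (-8246 + 9989) + 13401 = 1743 + 13401 = 15144)
q(-191, 70/(-28) - 76/14) + O = 164 + 15144 = 15308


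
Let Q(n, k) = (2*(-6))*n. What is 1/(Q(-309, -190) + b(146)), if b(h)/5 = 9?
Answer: 1/3753 ≈ 0.00026645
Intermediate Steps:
b(h) = 45 (b(h) = 5*9 = 45)
Q(n, k) = -12*n
1/(Q(-309, -190) + b(146)) = 1/(-12*(-309) + 45) = 1/(3708 + 45) = 1/3753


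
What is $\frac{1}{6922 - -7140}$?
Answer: $\frac{1}{14062} \approx 7.1114 \cdot 10^{-5}$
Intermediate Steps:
$\frac{1}{6922 - -7140} = \frac{1}{6922 + 7140} = \frac{1}{14062}$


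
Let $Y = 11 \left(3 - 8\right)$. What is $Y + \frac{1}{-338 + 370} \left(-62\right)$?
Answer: $- \frac{911}{16} \approx -56.938$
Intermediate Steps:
$Y = -55$ ($Y = 11 \left(-5\right) = -55$)
$Y + \frac{1}{-338 + 370} \left(-62\right) = -55 + \frac{1}{-338 + 370} \left(-62\right) = -55 + \frac{1}{32} \left(-62\right) = -55 - \frac{31}{16} = - \frac{911}{16}$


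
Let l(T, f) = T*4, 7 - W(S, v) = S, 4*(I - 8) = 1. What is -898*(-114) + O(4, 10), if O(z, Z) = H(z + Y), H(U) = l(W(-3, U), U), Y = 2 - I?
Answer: 102412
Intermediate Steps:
I = 33/4 (I = 8 + (1/4)*1 = 8 + 1/4 = 33/4 ≈ 8.2500)
W(S, v) = 7 - S
l(T, f) = 4*T
Y = -25/4 (Y = 2 - 1*33/4 = 2 - 33/4 = -25/4 ≈ -6.2500)
H(U) = 40 (H(U) = 4*(7 - 1*(-3)) = 4*(7 + 3) = 4*10 = 40)
O(z, Z) = 40
-898*(-114) + O(4, 10) = -898*(-114) + 40 = 102372 + 40 = 102412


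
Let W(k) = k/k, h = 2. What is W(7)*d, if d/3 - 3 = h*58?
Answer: 357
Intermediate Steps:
W(k) = 1
d = 357 (d = 9 + 3*(2*58) = 9 + 3*116 = 9 + 348 = 357)
W(7)*d = 1*357 = 357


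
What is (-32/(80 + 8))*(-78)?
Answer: 312/11 ≈ 28.364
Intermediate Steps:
(-32/(80 + 8))*(-78) = (-32/88)*(-78) = ((1/88)*(-32))*(-78) = -4/11*(-78) = 312/11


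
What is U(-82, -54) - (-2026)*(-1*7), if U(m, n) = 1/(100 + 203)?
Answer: -4297145/303 ≈ -14182.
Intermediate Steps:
U(m, n) = 1/303
U(-82, -54) - (-2026)*(-1*7) = 1/303 - (-2026)*(-1*7) = 1/303 - (-2026)*(-7) = 1/303 - 1*14182 = 1/303 - 14182 = -4297145/303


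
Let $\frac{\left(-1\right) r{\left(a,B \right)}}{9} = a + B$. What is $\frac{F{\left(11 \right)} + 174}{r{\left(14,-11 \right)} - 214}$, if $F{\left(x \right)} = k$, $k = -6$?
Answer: $- \frac{168}{241} \approx -0.6971$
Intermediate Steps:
$F{\left(x \right)} = -6$
$r{\left(a,B \right)} = - 9 B - 9 a$ ($r{\left(a,B \right)} = - 9 \left(a + B\right) = - 9 \left(B + a\right) = - 9 B - 9 a$)
$\frac{F{\left(11 \right)} + 174}{r{\left(14,-11 \right)} - 214} = \frac{-6 + 174}{\left(\left(-9\right) \left(-11\right) - 126\right) - 214} = \frac{168}{\left(99 - 126\right) - 214} = \frac{168}{-27 - 214} = \frac{168}{-241} = 168 \left(- \frac{1}{241}\right) = - \frac{168}{241}$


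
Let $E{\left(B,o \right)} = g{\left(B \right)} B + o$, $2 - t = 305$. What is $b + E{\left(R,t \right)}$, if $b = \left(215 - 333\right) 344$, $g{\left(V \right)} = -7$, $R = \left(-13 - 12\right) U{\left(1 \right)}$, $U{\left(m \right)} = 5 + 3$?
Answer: $-39495$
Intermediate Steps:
$U{\left(m \right)} = 8$
$R = -200$ ($R = \left(-13 - 12\right) 8 = \left(-25\right) 8 = -200$)
$t = -303$ ($t = 2 - 305 = -303$)
$E{\left(B,o \right)} = o - 7 B$ ($E{\left(B,o \right)} = - 7 B + o = o - 7 B$)
$b = -40592$ ($b = \left(-118\right) 344 = -40592$)
$b + E{\left(R,t \right)} = -40592 - -1097 = -40592 + \left(-303 + 1400\right) = -40592 + 1097 = -39495$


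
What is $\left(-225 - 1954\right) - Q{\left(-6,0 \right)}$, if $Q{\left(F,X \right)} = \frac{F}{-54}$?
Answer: $- \frac{19612}{9} \approx -2179.1$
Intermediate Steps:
$Q{\left(F,X \right)} = - \frac{F}{54}$ ($Q{\left(F,X \right)} = F \left(- \frac{1}{54}\right) = - \frac{F}{54}$)
$\left(-225 - 1954\right) - Q{\left(-6,0 \right)} = \left(-225 - 1954\right) - \left(- \frac{1}{54}\right) \left(-6\right) = -2179 - \frac{1}{9} = - \frac{19612}{9}$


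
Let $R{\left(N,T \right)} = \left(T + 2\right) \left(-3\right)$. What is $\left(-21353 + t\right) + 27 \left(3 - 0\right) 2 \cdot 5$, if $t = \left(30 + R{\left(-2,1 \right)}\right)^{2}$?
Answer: $-20102$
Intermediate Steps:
$R{\left(N,T \right)} = -6 - 3 T$ ($R{\left(N,T \right)} = \left(2 + T\right) \left(-3\right) = -6 - 3 T$)
$t = 441$ ($t = \left(30 - 9\right)^{2} = 21^{2} = 441$)
$\left(-21353 + t\right) + 27 \left(3 - 0\right) 2 \cdot 5 = \left(-21353 + 441\right) + 27 \left(3 - 0\right) 2 \cdot 5 = -20912 + 27 \left(3 + 0\right) 2 \cdot 5 = -20912 + 27 \cdot 3 \cdot 2 \cdot 5 = -20912 + 27 \cdot 6 \cdot 5 = -20912 + 162 \cdot 5 = -20912 + 810 = -20102$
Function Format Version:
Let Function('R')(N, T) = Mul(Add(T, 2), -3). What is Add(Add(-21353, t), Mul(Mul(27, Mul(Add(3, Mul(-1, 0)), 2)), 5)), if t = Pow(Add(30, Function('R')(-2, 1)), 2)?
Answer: -20102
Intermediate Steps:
Function('R')(N, T) = Add(-6, Mul(-3, T)) (Function('R')(N, T) = Mul(Add(2, T), -3) = Add(-6, Mul(-3, T)))
t = 441 (t = Pow(Add(30, Add(-6, Mul(-3, 1))), 2) = Pow(Add(30, Add(-6, -3)), 2) = Pow(Add(30, -9), 2) = Pow(21, 2) = 441)
Add(Add(-21353, t), Mul(Mul(27, Mul(Add(3, Mul(-1, 0)), 2)), 5)) = Add(Add(-21353, 441), Mul(Mul(27, Mul(Add(3, Mul(-1, 0)), 2)), 5)) = Add(-20912, Mul(Mul(27, Mul(Add(3, 0), 2)), 5)) = Add(-20912, Mul(Mul(27, Mul(3, 2)), 5)) = Add(-20912, Mul(Mul(27, 6), 5)) = Add(-20912, Mul(162, 5)) = Add(-20912, 810) = -20102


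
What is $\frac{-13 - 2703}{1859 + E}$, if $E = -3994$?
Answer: $\frac{388}{305} \approx 1.2721$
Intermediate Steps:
$\frac{-13 - 2703}{1859 + E} = \frac{-13 - 2703}{1859 - 3994} = - \frac{2716}{-2135} = \left(-2716\right) \left(- \frac{1}{2135}\right) = \frac{388}{305}$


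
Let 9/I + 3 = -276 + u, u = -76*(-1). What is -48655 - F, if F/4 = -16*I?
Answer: -9877541/203 ≈ -48658.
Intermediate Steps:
u = 76
I = -9/203 (I = 9/(-3 + (-276 + 76)) = 9/(-3 - 200) = 9/(-203) = 9*(-1/203) = -9/203 ≈ -0.044335)
F = 576/203 (F = 4*(-16*(-9/203)) = 4*(144/203) = 576/203 ≈ 2.8374)
-48655 - F = -48655 - 1*576/203 = -48655 - 576/203 = -9877541/203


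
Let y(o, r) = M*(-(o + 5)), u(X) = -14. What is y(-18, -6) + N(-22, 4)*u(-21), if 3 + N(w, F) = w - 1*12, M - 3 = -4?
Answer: 505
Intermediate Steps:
M = -1 (M = 3 - 4 = -1)
N(w, F) = -15 + w (N(w, F) = -3 + (w - 1*12) = -3 + (w - 12) = -3 + (-12 + w) = -15 + w)
y(o, r) = 5 + o (y(o, r) = -(-1)*(o + 5) = -(-1)*(5 + o) = -(-5 - o) = 5 + o)
y(-18, -6) + N(-22, 4)*u(-21) = (5 - 18) + (-15 - 22)*(-14) = -13 - 37*(-14) = -13 + 518 = 505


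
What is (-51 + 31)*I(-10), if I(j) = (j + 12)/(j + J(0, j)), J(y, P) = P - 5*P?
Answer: -4/3 ≈ -1.3333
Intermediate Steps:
J(y, P) = -4*P
I(j) = -(12 + j)/(3*j) (I(j) = (j + 12)/(j - 4*j) = (12 + j)/((-3*j)) = (12 + j)*(-1/(3*j)) = -(12 + j)/(3*j))
(-51 + 31)*I(-10) = (-51 + 31)*((1/3)*(-12 - 1*(-10))/(-10)) = -20*(-1)*(-12 + 10)/(3*10) = -20*(-1)*(-2)/(3*10) = -20*1/15 = -4/3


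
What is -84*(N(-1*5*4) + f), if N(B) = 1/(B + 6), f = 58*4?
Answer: -19482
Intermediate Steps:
f = 232
N(B) = 1/(6 + B)
-84*(N(-1*5*4) + f) = -84*(1/(6 - 1*5*4) + 232) = -84*(1/(6 - 5*4) + 232) = -84*(1/(6 - 20) + 232) = -84*(1/(-14) + 232) = -84*(-1/14 + 232) = -84*3247/14 = -19482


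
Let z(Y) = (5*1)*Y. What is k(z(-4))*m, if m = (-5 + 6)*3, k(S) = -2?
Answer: -6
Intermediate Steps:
z(Y) = 5*Y
m = 3 (m = 1*3 = 3)
k(z(-4))*m = -2*3 = -6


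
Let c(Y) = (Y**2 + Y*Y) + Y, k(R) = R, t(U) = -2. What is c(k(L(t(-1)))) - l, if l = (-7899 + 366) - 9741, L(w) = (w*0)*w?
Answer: 17274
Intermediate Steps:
L(w) = 0 (L(w) = 0*w = 0)
c(Y) = Y + 2*Y**2 (c(Y) = (Y**2 + Y**2) + Y = 2*Y**2 + Y = Y + 2*Y**2)
l = -17274 (l = -7533 - 9741 = -17274)
c(k(L(t(-1)))) - l = 0*(1 + 2*0) - 1*(-17274) = 0*(1 + 0) + 17274 = 0*1 + 17274 = 0 + 17274 = 17274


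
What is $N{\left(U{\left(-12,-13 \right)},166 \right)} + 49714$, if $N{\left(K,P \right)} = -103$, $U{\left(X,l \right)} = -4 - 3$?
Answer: $49611$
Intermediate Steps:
$U{\left(X,l \right)} = -7$
$N{\left(U{\left(-12,-13 \right)},166 \right)} + 49714 = -103 + 49714 = 49611$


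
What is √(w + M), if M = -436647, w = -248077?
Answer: 2*I*√171181 ≈ 827.48*I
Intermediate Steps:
√(w + M) = √(-248077 - 436647) = √(-684724) = 2*I*√171181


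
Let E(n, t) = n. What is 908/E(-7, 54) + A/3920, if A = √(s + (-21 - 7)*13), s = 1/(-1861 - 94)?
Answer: -908/7 + 3*I*√154579895/7663600 ≈ -129.71 + 0.004867*I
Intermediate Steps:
s = -1/1955 (s = 1/(-1955) = -1/1955 ≈ -0.00051151)
A = 3*I*√154579895/1955 (A = √(-1/1955 + (-21 - 7)*13) = √(-1/1955 - 28*13) = √(-1/1955 - 364) = √(-711621/1955) = 3*I*√154579895/1955 ≈ 19.079*I)
908/E(-7, 54) + A/3920 = 908/(-7) + (3*I*√154579895/1955)/3920 = 908*(-⅐) + (3*I*√154579895/1955)*(1/3920) = -908/7 + 3*I*√154579895/7663600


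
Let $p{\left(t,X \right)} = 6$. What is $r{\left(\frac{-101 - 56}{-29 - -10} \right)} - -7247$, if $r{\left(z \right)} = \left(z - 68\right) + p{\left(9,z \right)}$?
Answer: $\frac{136672}{19} \approx 7193.3$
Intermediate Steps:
$r{\left(z \right)} = -62 + z$ ($r{\left(z \right)} = \left(z - 68\right) + 6 = \left(-68 + z\right) + 6 = -62 + z$)
$r{\left(\frac{-101 - 56}{-29 - -10} \right)} - -7247 = \left(-62 + \frac{-101 - 56}{-29 - -10}\right) - -7247 = \left(-62 - \frac{157}{-29 + \left(-21 + 31\right)}\right) + 7247 = \left(-62 - \frac{157}{-29 + 10}\right) + 7247 = \left(-62 - \frac{157}{-19}\right) + 7247 = \left(-62 - - \frac{157}{19}\right) + 7247 = \left(-62 + \frac{157}{19}\right) + 7247 = - \frac{1021}{19} + 7247 = \frac{136672}{19}$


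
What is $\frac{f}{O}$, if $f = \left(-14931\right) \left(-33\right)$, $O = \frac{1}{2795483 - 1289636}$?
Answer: $741965451381$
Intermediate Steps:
$O = \frac{1}{1505847} \approx 6.6408 \cdot 10^{-7}$
$f = 492723$
$\frac{f}{O} = 492723 \frac{1}{\frac{1}{1505847}} = 492723 \cdot 1505847 = 741965451381$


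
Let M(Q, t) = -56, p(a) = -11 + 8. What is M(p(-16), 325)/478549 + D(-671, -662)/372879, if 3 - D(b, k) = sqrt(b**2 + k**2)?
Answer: -6481859/59480290857 - sqrt(888485)/372879 ≈ -0.0026369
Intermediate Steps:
p(a) = -3
D(b, k) = 3 - sqrt(b**2 + k**2)
M(p(-16), 325)/478549 + D(-671, -662)/372879 = -56/478549 + (3 - sqrt((-671)**2 + (-662)**2))/372879 = -56*1/478549 + (3 - sqrt(450241 + 438244))*(1/372879) = -56/478549 + (3 - sqrt(888485))*(1/372879) = -56/478549 + (1/124293 - sqrt(888485)/372879) = -6481859/59480290857 - sqrt(888485)/372879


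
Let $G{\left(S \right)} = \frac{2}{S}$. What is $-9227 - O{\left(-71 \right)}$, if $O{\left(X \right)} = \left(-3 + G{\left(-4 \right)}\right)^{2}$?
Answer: $- \frac{36957}{4} \approx -9239.3$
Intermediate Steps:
$O{\left(X \right)} = \frac{49}{4}$ ($O{\left(X \right)} = \left(-3 + \frac{2}{-4}\right)^{2} = \left(-3 + 2 \left(- \frac{1}{4}\right)\right)^{2} = \left(-3 - \frac{1}{2}\right)^{2} = \left(- \frac{7}{2}\right)^{2} = \frac{49}{4}$)
$-9227 - O{\left(-71 \right)} = -9227 - \frac{49}{4} = - \frac{36957}{4}$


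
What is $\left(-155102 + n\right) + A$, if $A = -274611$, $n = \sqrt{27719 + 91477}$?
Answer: $-429713 + 6 \sqrt{3311} \approx -4.2937 \cdot 10^{5}$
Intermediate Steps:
$n = 6 \sqrt{3311}$ ($n = \sqrt{119196} = 6 \sqrt{3311} \approx 345.25$)
$\left(-155102 + n\right) + A = \left(-155102 + 6 \sqrt{3311}\right) - 274611 = -429713 + 6 \sqrt{3311}$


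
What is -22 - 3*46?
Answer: -160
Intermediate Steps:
-22 - 3*46 = -22 - 138 = -160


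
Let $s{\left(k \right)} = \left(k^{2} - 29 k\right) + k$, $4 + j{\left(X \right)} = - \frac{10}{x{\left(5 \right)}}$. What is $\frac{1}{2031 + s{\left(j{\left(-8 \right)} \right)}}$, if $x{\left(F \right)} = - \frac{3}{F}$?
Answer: $\frac{9}{16531} \approx 0.00054443$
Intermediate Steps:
$j{\left(X \right)} = \frac{38}{3}$ ($j{\left(X \right)} = -4 - \frac{10}{\left(-3\right) \frac{1}{5}} = -4 - \frac{10}{- \frac{3}{5}} = -4 - - \frac{50}{3} = -4 + \frac{50}{3} = \frac{38}{3}$)
$s{\left(k \right)} = k^{2} - 28 k$
$\frac{1}{2031 + s{\left(j{\left(-8 \right)} \right)}} = \frac{1}{2031 + \frac{38 \left(-28 + \frac{38}{3}\right)}{3}} = \frac{1}{2031 + \frac{38}{3} \left(- \frac{46}{3}\right)} = \frac{1}{2031 - \frac{1748}{9}} = \frac{1}{\frac{16531}{9}} = \frac{9}{16531}$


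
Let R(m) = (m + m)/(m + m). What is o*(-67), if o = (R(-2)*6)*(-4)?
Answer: 1608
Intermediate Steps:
R(m) = 1 (R(m) = (2*m)/((2*m)) = (2*m)*(1/(2*m)) = 1)
o = -24 (o = (1*6)*(-4) = 6*(-4) = -24)
o*(-67) = -24*(-67) = 1608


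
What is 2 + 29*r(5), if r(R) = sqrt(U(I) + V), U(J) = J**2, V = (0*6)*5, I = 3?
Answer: 89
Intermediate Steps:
V = 0 (V = 0*5 = 0)
r(R) = 3 (r(R) = sqrt(3**2 + 0) = sqrt(9 + 0) = sqrt(9) = 3)
2 + 29*r(5) = 2 + 29*3 = 2 + 87 = 89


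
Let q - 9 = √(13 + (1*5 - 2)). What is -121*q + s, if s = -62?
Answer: -1635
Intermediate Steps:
q = 13 (q = 9 + √(13 + (1*5 - 2)) = 9 + √(13 + (5 - 2)) = 9 + √(13 + 3) = 9 + √16 = 9 + 4 = 13)
-121*q + s = -121*13 - 62 = -1573 - 62 = -1635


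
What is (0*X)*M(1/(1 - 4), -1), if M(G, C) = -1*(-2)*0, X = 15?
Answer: 0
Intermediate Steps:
M(G, C) = 0 (M(G, C) = 2*0 = 0)
(0*X)*M(1/(1 - 4), -1) = (0*15)*0 = 0*0 = 0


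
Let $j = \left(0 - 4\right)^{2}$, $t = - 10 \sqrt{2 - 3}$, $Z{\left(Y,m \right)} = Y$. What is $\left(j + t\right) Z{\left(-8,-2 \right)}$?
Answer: $-128 + 80 i \approx -128.0 + 80.0 i$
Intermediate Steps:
$t = - 10 i$ ($t = - 10 \sqrt{-1} = - 10 i \approx - 10.0 i$)
$j = 16$ ($j = \left(-4\right)^{2} = 16$)
$\left(j + t\right) Z{\left(-8,-2 \right)} = \left(16 - 10 i\right) \left(-8\right) = -128 + 80 i$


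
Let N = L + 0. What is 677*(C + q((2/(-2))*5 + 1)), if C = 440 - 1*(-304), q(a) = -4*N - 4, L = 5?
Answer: 487440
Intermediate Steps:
N = 5 (N = 5 + 0 = 5)
q(a) = -24 (q(a) = -4*5 - 4 = -20 - 4 = -24)
C = 744 (C = 440 + 304 = 744)
677*(C + q((2/(-2))*5 + 1)) = 677*(744 - 24) = 677*720 = 487440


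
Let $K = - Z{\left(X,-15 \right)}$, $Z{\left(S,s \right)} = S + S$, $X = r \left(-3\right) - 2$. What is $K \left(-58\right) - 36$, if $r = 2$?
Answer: $-964$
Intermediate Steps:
$X = -8$ ($X = 2 \left(-3\right) - 2 = -6 - 2 = -8$)
$Z{\left(S,s \right)} = 2 S$
$K = 16$ ($K = - 2 \left(-8\right) = \left(-1\right) \left(-16\right) = 16$)
$K \left(-58\right) - 36 = 16 \left(-58\right) - 36 = -928 - 36 = -964$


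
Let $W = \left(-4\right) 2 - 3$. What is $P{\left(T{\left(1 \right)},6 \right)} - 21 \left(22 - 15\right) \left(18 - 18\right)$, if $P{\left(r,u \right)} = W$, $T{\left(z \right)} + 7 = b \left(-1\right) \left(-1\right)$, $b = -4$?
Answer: $-11$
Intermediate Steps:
$T{\left(z \right)} = -11$ ($T{\left(z \right)} = -7 + \left(-4\right) \left(-1\right) \left(-1\right) = -7 + 4 \left(-1\right) = -7 - 4 = -11$)
$W = -11$ ($W = -8 - 3 = -11$)
$P{\left(r,u \right)} = -11$
$P{\left(T{\left(1 \right)},6 \right)} - 21 \left(22 - 15\right) \left(18 - 18\right) = -11 - 21 \left(22 - 15\right) \left(18 - 18\right) = -11 - 21 \cdot 7 \cdot 0 = -11 - 0 = -11 + 0 = -11$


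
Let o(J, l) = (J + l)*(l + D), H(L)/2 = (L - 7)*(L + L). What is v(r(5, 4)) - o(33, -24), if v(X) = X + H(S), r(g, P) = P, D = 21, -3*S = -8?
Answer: -137/9 ≈ -15.222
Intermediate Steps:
S = 8/3 (S = -⅓*(-8) = 8/3 ≈ 2.6667)
H(L) = 4*L*(-7 + L) (H(L) = 2*((L - 7)*(L + L)) = 2*((-7 + L)*(2*L)) = 2*(2*L*(-7 + L)) = 4*L*(-7 + L))
v(X) = -416/9 + X (v(X) = X + 4*(8/3)*(-7 + 8/3) = X + 4*(8/3)*(-13/3) = X - 416/9 = -416/9 + X)
o(J, l) = (21 + l)*(J + l) (o(J, l) = (J + l)*(l + 21) = (J + l)*(21 + l) = (21 + l)*(J + l))
v(r(5, 4)) - o(33, -24) = (-416/9 + 4) - ((-24)² + 21*33 + 21*(-24) + 33*(-24)) = -380/9 - (576 + 693 - 504 - 792) = -380/9 - 1*(-27) = -380/9 + 27 = -137/9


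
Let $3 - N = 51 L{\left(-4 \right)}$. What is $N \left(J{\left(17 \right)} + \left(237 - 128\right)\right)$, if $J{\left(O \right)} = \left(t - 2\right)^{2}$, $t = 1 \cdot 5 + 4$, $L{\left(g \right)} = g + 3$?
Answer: $8532$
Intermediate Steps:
$L{\left(g \right)} = 3 + g$
$t = 9$ ($t = 5 + 4 = 9$)
$N = 54$ ($N = 3 - 51 \left(3 - 4\right) = 3 - 51 \left(-1\right) = 3 - -51 = 3 + 51 = 54$)
$J{\left(O \right)} = 49$ ($J{\left(O \right)} = \left(9 - 2\right)^{2} = 7^{2} = 49$)
$N \left(J{\left(17 \right)} + \left(237 - 128\right)\right) = 54 \left(49 + \left(237 - 128\right)\right) = 54 \left(49 + 109\right) = 54 \cdot 158 = 8532$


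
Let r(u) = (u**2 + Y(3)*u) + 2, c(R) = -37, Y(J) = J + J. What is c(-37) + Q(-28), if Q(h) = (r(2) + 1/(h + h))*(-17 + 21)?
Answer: 489/14 ≈ 34.929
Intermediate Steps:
Y(J) = 2*J
r(u) = 2 + u**2 + 6*u (r(u) = (u**2 + (2*3)*u) + 2 = (u**2 + 6*u) + 2 = 2 + u**2 + 6*u)
Q(h) = 72 + 2/h (Q(h) = ((2 + 2**2 + 6*2) + 1/(h + h))*(-17 + 21) = ((2 + 4 + 12) + 1/(2*h))*4 = (18 + 1/(2*h))*4 = 72 + 2/h)
c(-37) + Q(-28) = -37 + (72 + 2/(-28)) = -37 + (72 + 2*(-1/28)) = -37 + (72 - 1/14) = -37 + 1007/14 = 489/14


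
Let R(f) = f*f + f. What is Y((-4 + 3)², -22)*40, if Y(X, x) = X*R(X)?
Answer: 80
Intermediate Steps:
R(f) = f + f² (R(f) = f² + f = f + f²)
Y(X, x) = X²*(1 + X) (Y(X, x) = X*(X*(1 + X)) = X²*(1 + X))
Y((-4 + 3)², -22)*40 = (((-4 + 3)²)²*(1 + (-4 + 3)²))*40 = (((-1)²)²*(1 + (-1)²))*40 = (1²*(1 + 1))*40 = (1*2)*40 = 2*40 = 80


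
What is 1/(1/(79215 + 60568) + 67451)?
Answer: 139783/9428503134 ≈ 1.4826e-5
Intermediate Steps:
1/(1/(79215 + 60568) + 67451) = 1/(1/139783 + 67451) = 1/(9428503134/139783) = 139783/9428503134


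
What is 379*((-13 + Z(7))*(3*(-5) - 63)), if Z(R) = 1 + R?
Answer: 147810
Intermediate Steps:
379*((-13 + Z(7))*(3*(-5) - 63)) = 379*((-13 + (1 + 7))*(3*(-5) - 63)) = 379*((-13 + 8)*(-15 - 63)) = 379*(-5*(-78)) = 379*390 = 147810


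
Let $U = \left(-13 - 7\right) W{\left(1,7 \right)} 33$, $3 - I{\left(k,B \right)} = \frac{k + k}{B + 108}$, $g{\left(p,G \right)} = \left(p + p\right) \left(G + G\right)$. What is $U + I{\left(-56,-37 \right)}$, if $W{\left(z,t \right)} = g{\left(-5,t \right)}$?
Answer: $\frac{6560725}{71} \approx 92405.0$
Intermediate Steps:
$g{\left(p,G \right)} = 4 G p$ ($g{\left(p,G \right)} = 2 p 2 G = 4 G p$)
$W{\left(z,t \right)} = - 20 t$ ($W{\left(z,t \right)} = 4 t \left(-5\right) = - 20 t$)
$I{\left(k,B \right)} = 3 - \frac{2 k}{108 + B}$ ($I{\left(k,B \right)} = 3 - \frac{k + k}{B + 108} = 3 - \frac{2 k}{108 + B}$)
$U = 92400$ ($U = \left(-13 - 7\right) \left(\left(-20\right) 7\right) 33 = \left(-20\right) \left(-140\right) 33 = 2800 \cdot 33 = 92400$)
$U + I{\left(-56,-37 \right)} = 92400 + \frac{324 - -112 + 3 \left(-37\right)}{108 - 37} = 92400 + \frac{324 + 112 - 111}{71} = 92400 + \frac{1}{71} \cdot 325 = 92400 + \frac{325}{71} = \frac{6560725}{71}$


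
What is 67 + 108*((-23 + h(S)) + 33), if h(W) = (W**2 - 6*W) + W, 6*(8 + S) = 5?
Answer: 10564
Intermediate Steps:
S = -43/6 (S = -8 + (1/6)*5 = -8 + 5/6 = -43/6 ≈ -7.1667)
h(W) = W**2 - 5*W
67 + 108*((-23 + h(S)) + 33) = 67 + 108*((-23 - 43*(-5 - 43/6)/6) + 33) = 67 + 108*((-23 - 43/6*(-73/6)) + 33) = 67 + 108*((-23 + 3139/36) + 33) = 67 + 108*(2311/36 + 33) = 67 + 108*(3499/36) = 67 + 10497 = 10564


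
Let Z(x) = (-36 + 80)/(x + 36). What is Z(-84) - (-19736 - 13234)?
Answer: 395629/12 ≈ 32969.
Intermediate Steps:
Z(x) = 44/(36 + x)
Z(-84) - (-19736 - 13234) = 44/(36 - 84) - (-19736 - 13234) = 44/(-48) - 1*(-32970) = 44*(-1/48) + 32970 = -11/12 + 32970 = 395629/12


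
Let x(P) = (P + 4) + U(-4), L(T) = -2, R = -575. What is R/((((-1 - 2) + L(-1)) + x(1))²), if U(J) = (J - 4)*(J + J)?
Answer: -575/4096 ≈ -0.14038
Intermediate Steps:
U(J) = 2*J*(-4 + J) (U(J) = (-4 + J)*(2*J) = 2*J*(-4 + J))
x(P) = 68 + P (x(P) = (P + 4) + 2*(-4)*(-4 - 4) = (4 + P) + 2*(-4)*(-8) = (4 + P) + 64 = 68 + P)
R/((((-1 - 2) + L(-1)) + x(1))²) = -575/(((-1 - 2) - 2) + (68 + 1))² = -575/((-3 - 2) + 69)² = -575/(-5 + 69)² = -575/(64²) = -575/4096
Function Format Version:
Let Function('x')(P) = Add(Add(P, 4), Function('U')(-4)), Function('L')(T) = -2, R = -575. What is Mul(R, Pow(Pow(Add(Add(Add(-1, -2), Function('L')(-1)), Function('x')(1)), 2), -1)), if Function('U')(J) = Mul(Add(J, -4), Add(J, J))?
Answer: Rational(-575, 4096) ≈ -0.14038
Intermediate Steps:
Function('U')(J) = Mul(2, J, Add(-4, J)) (Function('U')(J) = Mul(Add(-4, J), Mul(2, J)) = Mul(2, J, Add(-4, J)))
Function('x')(P) = Add(68, P) (Function('x')(P) = Add(Add(P, 4), Mul(2, -4, Add(-4, -4))) = Add(Add(4, P), Mul(2, -4, -8)) = Add(Add(4, P), 64) = Add(68, P))
Mul(R, Pow(Pow(Add(Add(Add(-1, -2), Function('L')(-1)), Function('x')(1)), 2), -1)) = Mul(-575, Pow(Pow(Add(Add(Add(-1, -2), -2), Add(68, 1)), 2), -1)) = Mul(-575, Pow(Pow(Add(Add(-3, -2), 69), 2), -1)) = Mul(-575, Pow(Pow(Add(-5, 69), 2), -1)) = Mul(-575, Pow(Pow(64, 2), -1)) = Mul(-575, Pow(4096, -1)) = Mul(-575, Rational(1, 4096)) = Rational(-575, 4096)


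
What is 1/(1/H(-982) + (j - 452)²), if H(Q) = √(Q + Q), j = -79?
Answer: 553771404/156141938843245 + 2*I*√491/156141938843245 ≈ 3.5466e-6 + 2.8383e-13*I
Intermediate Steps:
H(Q) = √2*√Q (H(Q) = √(2*Q) = √2*√Q)
1/(1/H(-982) + (j - 452)²) = 1/(1/(√2*√(-982)) + (-79 - 452)²) = 1/(1/(√2*(I*√982)) + (-531)²) = 1/(1/(2*I*√491) + 281961) = 1/(-I*√491/982 + 281961) = 1/(281961 - I*√491/982)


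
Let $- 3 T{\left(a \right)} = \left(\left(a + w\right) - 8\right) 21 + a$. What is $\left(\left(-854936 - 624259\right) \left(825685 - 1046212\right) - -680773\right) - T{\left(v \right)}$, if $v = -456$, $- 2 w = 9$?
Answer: $\frac{652406226213}{2} \approx 3.262 \cdot 10^{11}$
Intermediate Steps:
$w = - \frac{9}{2}$ ($w = \left(- \frac{1}{2}\right) 9 = - \frac{9}{2} \approx -4.5$)
$T{\left(a \right)} = \frac{175}{2} - \frac{22 a}{3}$ ($T{\left(a \right)} = - \frac{\left(\left(a - \frac{9}{2}\right) - 8\right) 21 + a}{3} = - \frac{\left(\left(- \frac{9}{2} + a\right) - 8\right) 21 + a}{3} = - \frac{\left(- \frac{25}{2} + a\right) 21 + a}{3} = - \frac{\left(- \frac{525}{2} + 21 a\right) + a}{3} = - \frac{- \frac{525}{2} + 22 a}{3} = \frac{175}{2} - \frac{22 a}{3}$)
$\left(\left(-854936 - 624259\right) \left(825685 - 1046212\right) - -680773\right) - T{\left(v \right)} = \left(\left(-854936 - 624259\right) \left(825685 - 1046212\right) - -680773\right) - \left(\frac{175}{2} - -3344\right) = \left(\left(-1479195\right) \left(-220527\right) + 680773\right) - \left(\frac{175}{2} + 3344\right) = \left(326202435765 + 680773\right) - \frac{6863}{2} = 326203116538 - \frac{6863}{2} = \frac{652406226213}{2}$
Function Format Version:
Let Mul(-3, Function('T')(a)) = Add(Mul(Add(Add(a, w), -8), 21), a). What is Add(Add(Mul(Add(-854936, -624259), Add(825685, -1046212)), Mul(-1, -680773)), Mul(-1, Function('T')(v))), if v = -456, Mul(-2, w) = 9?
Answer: Rational(652406226213, 2) ≈ 3.2620e+11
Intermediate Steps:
w = Rational(-9, 2) (w = Mul(Rational(-1, 2), 9) = Rational(-9, 2) ≈ -4.5000)
Function('T')(a) = Add(Rational(175, 2), Mul(Rational(-22, 3), a)) (Function('T')(a) = Mul(Rational(-1, 3), Add(Mul(Add(Add(a, Rational(-9, 2)), -8), 21), a)) = Mul(Rational(-1, 3), Add(Mul(Add(Add(Rational(-9, 2), a), -8), 21), a)) = Mul(Rational(-1, 3), Add(Mul(Add(Rational(-25, 2), a), 21), a)) = Mul(Rational(-1, 3), Add(Add(Rational(-525, 2), Mul(21, a)), a)) = Mul(Rational(-1, 3), Add(Rational(-525, 2), Mul(22, a))) = Add(Rational(175, 2), Mul(Rational(-22, 3), a)))
Add(Add(Mul(Add(-854936, -624259), Add(825685, -1046212)), Mul(-1, -680773)), Mul(-1, Function('T')(v))) = Add(Add(Mul(Add(-854936, -624259), Add(825685, -1046212)), Mul(-1, -680773)), Mul(-1, Add(Rational(175, 2), Mul(Rational(-22, 3), -456)))) = Add(Add(Mul(-1479195, -220527), 680773), Mul(-1, Add(Rational(175, 2), 3344))) = Add(Add(326202435765, 680773), Mul(-1, Rational(6863, 2))) = Add(326203116538, Rational(-6863, 2)) = Rational(652406226213, 2)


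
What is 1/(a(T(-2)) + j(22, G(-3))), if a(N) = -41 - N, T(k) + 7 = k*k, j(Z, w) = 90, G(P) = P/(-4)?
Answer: 1/52 ≈ 0.019231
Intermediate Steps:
G(P) = -P/4 (G(P) = P*(-¼) = -P/4)
T(k) = -7 + k² (T(k) = -7 + k*k = -7 + k²)
1/(a(T(-2)) + j(22, G(-3))) = 1/((-41 - (-7 + (-2)²)) + 90) = 1/((-41 - (-7 + 4)) + 90) = 1/((-41 - 1*(-3)) + 90) = 1/((-41 + 3) + 90) = 1/(-38 + 90) = 1/52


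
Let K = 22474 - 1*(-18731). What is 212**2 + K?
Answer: 86149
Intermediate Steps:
K = 41205 (K = 22474 + 18731 = 41205)
212**2 + K = 212**2 + 41205 = 44944 + 41205 = 86149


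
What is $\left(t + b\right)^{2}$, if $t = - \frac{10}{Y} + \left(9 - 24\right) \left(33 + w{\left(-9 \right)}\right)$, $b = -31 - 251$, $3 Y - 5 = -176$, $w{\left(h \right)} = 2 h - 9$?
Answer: $\frac{449185636}{3249} \approx 1.3825 \cdot 10^{5}$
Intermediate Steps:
$w{\left(h \right)} = -9 + 2 h$
$Y = -57$ ($Y = \frac{5}{3} + \frac{1}{3} \left(-176\right) = \frac{5}{3} - \frac{176}{3} = -57$)
$b = -282$ ($b = -31 - 251 = -282$)
$t = - \frac{5120}{57}$ ($t = - \frac{10}{-57} + \left(9 - 24\right) \left(33 + \left(-9 + 2 \left(-9\right)\right)\right) = \left(-10\right) \left(- \frac{1}{57}\right) - 15 \left(33 - 27\right) = \frac{10}{57} - 15 \left(33 - 27\right) = \frac{10}{57} - 90 = - \frac{5120}{57} \approx -89.825$)
$\left(t + b\right)^{2} = \left(- \frac{5120}{57} - 282\right)^{2} = \left(- \frac{21194}{57}\right)^{2} = \frac{449185636}{3249}$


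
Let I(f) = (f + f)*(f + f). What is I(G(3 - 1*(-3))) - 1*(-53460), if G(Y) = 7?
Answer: 53656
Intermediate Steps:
I(f) = 4*f² (I(f) = (2*f)*(2*f) = 4*f²)
I(G(3 - 1*(-3))) - 1*(-53460) = 4*7² - 1*(-53460) = 4*49 + 53460 = 196 + 53460 = 53656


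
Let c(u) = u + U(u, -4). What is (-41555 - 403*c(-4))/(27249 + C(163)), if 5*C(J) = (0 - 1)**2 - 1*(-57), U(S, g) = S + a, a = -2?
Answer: -187625/136303 ≈ -1.3765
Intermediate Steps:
U(S, g) = -2 + S (U(S, g) = S - 2 = -2 + S)
C(J) = 58/5 (C(J) = ((0 - 1)**2 - 1*(-57))/5 = ((-1)**2 + 57)/5 = (1 + 57)/5 = (1/5)*58 = 58/5)
c(u) = -2 + 2*u (c(u) = u + (-2 + u) = -2 + 2*u)
(-41555 - 403*c(-4))/(27249 + C(163)) = (-41555 - 403*(-2 + 2*(-4)))/(27249 + 58/5) = (-41555 - 403*(-2 - 8))/(136303/5) = (-41555 - 403*(-10))*(5/136303) = (-41555 + 4030)*(5/136303) = -37525*5/136303 = -187625/136303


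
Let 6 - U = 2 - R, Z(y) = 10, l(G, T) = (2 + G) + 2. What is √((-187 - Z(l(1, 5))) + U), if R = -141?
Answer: I*√334 ≈ 18.276*I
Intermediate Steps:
l(G, T) = 4 + G
U = -137 (U = 6 - (2 - 1*(-141)) = 6 - (2 + 141) = 6 - 1*143 = 6 - 143 = -137)
√((-187 - Z(l(1, 5))) + U) = √((-187 - 1*10) - 137) = √((-187 - 10) - 137) = √(-197 - 137) = √(-334) = I*√334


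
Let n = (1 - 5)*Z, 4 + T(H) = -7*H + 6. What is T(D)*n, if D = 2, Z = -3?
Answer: -144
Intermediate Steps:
T(H) = 2 - 7*H (T(H) = -4 + (-7*H + 6) = -4 + (6 - 7*H) = 2 - 7*H)
n = 12 (n = (1 - 5)*(-3) = -4*(-3) = 12)
T(D)*n = (2 - 7*2)*12 = (2 - 14)*12 = -12*12 = -144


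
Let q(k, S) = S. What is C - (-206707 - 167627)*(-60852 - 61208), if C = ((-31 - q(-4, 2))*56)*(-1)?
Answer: -45691206192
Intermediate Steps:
C = 1848 (C = ((-31 - 1*2)*56)*(-1) = ((-31 - 2)*56)*(-1) = -33*56*(-1) = -1848*(-1) = 1848)
C - (-206707 - 167627)*(-60852 - 61208) = 1848 - (-206707 - 167627)*(-60852 - 61208) = 1848 - (-374334)*(-122060) = 1848 - 1*45691208040 = 1848 - 45691208040 = -45691206192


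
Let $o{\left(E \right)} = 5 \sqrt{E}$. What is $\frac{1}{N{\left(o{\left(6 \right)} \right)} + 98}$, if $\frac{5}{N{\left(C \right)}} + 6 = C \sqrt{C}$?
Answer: $\frac{1}{98 - \frac{5}{6 - 5 \sqrt{5} \cdot 6^{\frac{3}{4}}}} \approx 0.01019$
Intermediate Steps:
$N{\left(C \right)} = \frac{5}{-6 + C^{\frac{3}{2}}}$ ($N{\left(C \right)} = \frac{5}{-6 + C \sqrt{C}} = \frac{5}{-6 + C^{\frac{3}{2}}}$)
$\frac{1}{N{\left(o{\left(6 \right)} \right)} + 98} = \frac{1}{\frac{5}{-6 + \left(5 \sqrt{6}\right)^{\frac{3}{2}}} + 98} = \frac{1}{\frac{5}{-6 + 5 \sqrt{5} \cdot 6^{\frac{3}{4}}} + 98} = \frac{1}{98 + \frac{5}{-6 + 5 \sqrt{5} \cdot 6^{\frac{3}{4}}}}$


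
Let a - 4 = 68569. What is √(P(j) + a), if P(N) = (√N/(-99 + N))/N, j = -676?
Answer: √(1113687235700 + 806*I)/4030 ≈ 261.86 + 9.4759e-8*I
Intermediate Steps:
a = 68573 (a = 4 + 68569 = 68573)
P(N) = 1/(√N*(-99 + N)) (P(N) = (√N/(-99 + N))/N = 1/(√N*(-99 + N)))
√(P(j) + a) = √(1/(√(-676)*(-99 - 676)) + 68573) = √(-I/26/(-775) + 68573) = √(-I/26*(-1/775) + 68573) = √(I/20150 + 68573) = √(68573 + I/20150)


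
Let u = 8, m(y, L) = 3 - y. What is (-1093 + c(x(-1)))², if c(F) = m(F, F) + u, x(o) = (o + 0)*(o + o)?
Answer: 1175056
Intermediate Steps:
x(o) = 2*o² (x(o) = o*(2*o) = 2*o²)
c(F) = 11 - F (c(F) = (3 - F) + 8 = 11 - F)
(-1093 + c(x(-1)))² = (-1093 + (11 - 2*(-1)²))² = (-1093 + (11 - 2))² = (-1093 + 9)² = (-1084)² = 1175056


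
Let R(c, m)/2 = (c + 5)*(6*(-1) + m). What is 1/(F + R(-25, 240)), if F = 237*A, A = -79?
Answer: -1/28083 ≈ -3.5609e-5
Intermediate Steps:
R(c, m) = 2*(-6 + m)*(5 + c) (R(c, m) = 2*((c + 5)*(6*(-1) + m)) = 2*((5 + c)*(-6 + m)) = 2*((-6 + m)*(5 + c)) = 2*(-6 + m)*(5 + c))
F = -18723 (F = 237*(-79) = -18723)
1/(F + R(-25, 240)) = 1/(-18723 + (-60 - 12*(-25) + 10*240 + 2*(-25)*240)) = 1/(-18723 + (-60 + 300 + 2400 - 12000)) = 1/(-18723 - 9360) = 1/(-28083) = -1/28083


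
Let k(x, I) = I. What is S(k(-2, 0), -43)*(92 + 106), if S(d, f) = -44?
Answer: -8712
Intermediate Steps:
S(k(-2, 0), -43)*(92 + 106) = -44*(92 + 106) = -44*198 = -8712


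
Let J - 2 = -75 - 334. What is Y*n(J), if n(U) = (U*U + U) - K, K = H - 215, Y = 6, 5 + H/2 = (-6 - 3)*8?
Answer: 993666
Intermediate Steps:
H = -154 (H = -10 + 2*((-6 - 3)*8) = -10 + 2*(-9*8) = -10 + 2*(-72) = -10 - 144 = -154)
J = -407 (J = 2 + (-75 - 334) = 2 - 409 = -407)
K = -369 (K = -154 - 215 = -369)
n(U) = 369 + U + U² (n(U) = (U*U + U) - 1*(-369) = (U² + U) + 369 = (U + U²) + 369 = 369 + U + U²)
Y*n(J) = 6*(369 - 407 + (-407)²) = 6*(369 - 407 + 165649) = 6*165611 = 993666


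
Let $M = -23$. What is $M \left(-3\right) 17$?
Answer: $1173$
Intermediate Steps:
$M \left(-3\right) 17 = \left(-23\right) \left(-3\right) 17 = 69 \cdot 17 = 1173$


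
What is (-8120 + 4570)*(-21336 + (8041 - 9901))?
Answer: 82345800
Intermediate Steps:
(-8120 + 4570)*(-21336 + (8041 - 9901)) = -3550*(-21336 - 1860) = -3550*(-23196) = 82345800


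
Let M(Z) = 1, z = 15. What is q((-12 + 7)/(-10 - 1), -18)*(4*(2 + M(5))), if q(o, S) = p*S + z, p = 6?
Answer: -1116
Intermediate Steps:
q(o, S) = 15 + 6*S (q(o, S) = 6*S + 15 = 15 + 6*S)
q((-12 + 7)/(-10 - 1), -18)*(4*(2 + M(5))) = (15 + 6*(-18))*(4*(2 + 1)) = (15 - 108)*(4*3) = -93*12 = -1116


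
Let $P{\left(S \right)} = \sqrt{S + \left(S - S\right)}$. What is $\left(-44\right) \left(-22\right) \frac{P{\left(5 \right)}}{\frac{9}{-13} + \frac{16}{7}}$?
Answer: $\frac{88088 \sqrt{5}}{145} \approx 1358.4$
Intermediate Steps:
$P{\left(S \right)} = \sqrt{S}$ ($P{\left(S \right)} = \sqrt{S + 0} = \sqrt{S}$)
$\left(-44\right) \left(-22\right) \frac{P{\left(5 \right)}}{\frac{9}{-13} + \frac{16}{7}} = \left(-44\right) \left(-22\right) \frac{\sqrt{5}}{\frac{9}{-13} + \frac{16}{7}} = 968 \frac{\sqrt{5}}{9 \left(- \frac{1}{13}\right) + 16 \cdot \frac{1}{7}} = 968 \frac{\sqrt{5}}{- \frac{9}{13} + \frac{16}{7}} = 968 \frac{\sqrt{5}}{\frac{145}{91}} = 968 \sqrt{5} \cdot \frac{91}{145} = 968 \frac{91 \sqrt{5}}{145} = \frac{88088 \sqrt{5}}{145}$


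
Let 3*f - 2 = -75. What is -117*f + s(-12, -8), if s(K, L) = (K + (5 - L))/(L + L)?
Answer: 45551/16 ≈ 2846.9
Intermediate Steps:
f = -73/3 (f = ⅔ + (⅓)*(-75) = ⅔ - 25 = -73/3 ≈ -24.333)
s(K, L) = (5 + K - L)/(2*L) (s(K, L) = (5 + K - L)/((2*L)) = (5 + K - L)*(1/(2*L)) = (5 + K - L)/(2*L))
-117*f + s(-12, -8) = -117*(-73/3) + (½)*(5 - 12 - 1*(-8))/(-8) = 2847 + (½)*(-⅛)*(5 - 12 + 8) = 2847 + (½)*(-⅛)*1 = 2847 - 1/16 = 45551/16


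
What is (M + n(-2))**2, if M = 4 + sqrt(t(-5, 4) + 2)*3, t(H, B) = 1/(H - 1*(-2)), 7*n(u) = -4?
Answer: 1311/49 + 48*sqrt(15)/7 ≈ 53.313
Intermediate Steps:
n(u) = -4/7 (n(u) = (1/7)*(-4) = -4/7)
t(H, B) = 1/(2 + H) (t(H, B) = 1/(H + 2) = 1/(2 + H))
M = 4 + sqrt(15) (M = 4 + sqrt(1/(2 - 5) + 2)*3 = 4 + sqrt(1/(-3) + 2)*3 = 4 + sqrt(-1/3 + 2)*3 = 4 + sqrt(5/3)*3 = 4 + (sqrt(15)/3)*3 = 4 + sqrt(15) ≈ 7.8730)
(M + n(-2))**2 = ((4 + sqrt(15)) - 4/7)**2 = (24/7 + sqrt(15))**2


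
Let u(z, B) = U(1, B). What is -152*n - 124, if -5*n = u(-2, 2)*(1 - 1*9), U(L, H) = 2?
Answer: -3052/5 ≈ -610.40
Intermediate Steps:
u(z, B) = 2
n = 16/5 (n = -2*(1 - 1*9)/5 = -2*(1 - 9)/5 = -2*(-8)/5 = -⅕*(-16) = 16/5 ≈ 3.2000)
-152*n - 124 = -152*16/5 - 124 = -2432/5 - 124 = -3052/5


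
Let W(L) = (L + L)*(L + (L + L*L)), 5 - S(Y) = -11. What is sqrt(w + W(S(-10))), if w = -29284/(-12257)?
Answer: 2*sqrt(346228982393)/12257 ≈ 96.012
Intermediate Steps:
S(Y) = 16 (S(Y) = 5 - 1*(-11) = 5 + 11 = 16)
W(L) = 2*L*(L**2 + 2*L) (W(L) = (2*L)*(L + (L + L**2)) = (2*L)*(L**2 + 2*L) = 2*L*(L**2 + 2*L))
w = 29284/12257 (w = -29284*(-1/12257) = 29284/12257 ≈ 2.3892)
sqrt(w + W(S(-10))) = sqrt(29284/12257 + 2*16**2*(2 + 16)) = sqrt(29284/12257 + 2*256*18) = sqrt(29284/12257 + 9216) = sqrt(112989796/12257) = 2*sqrt(346228982393)/12257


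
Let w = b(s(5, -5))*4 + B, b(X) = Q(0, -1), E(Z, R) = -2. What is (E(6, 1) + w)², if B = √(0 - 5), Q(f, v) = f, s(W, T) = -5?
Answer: (2 - I*√5)² ≈ -1.0 - 8.9443*I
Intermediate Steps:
B = I*√5 (B = √(-5) = I*√5 ≈ 2.2361*I)
b(X) = 0
w = I*√5 (w = 0*4 + I*√5 = 0 + I*√5 = I*√5 ≈ 2.2361*I)
(E(6, 1) + w)² = (-2 + I*√5)²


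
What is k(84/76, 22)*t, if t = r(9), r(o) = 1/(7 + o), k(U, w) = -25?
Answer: -25/16 ≈ -1.5625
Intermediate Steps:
t = 1/16 (t = 1/(7 + 9) = 1/16 ≈ 0.062500)
k(84/76, 22)*t = -25*1/16 = -25/16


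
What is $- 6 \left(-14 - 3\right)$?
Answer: $102$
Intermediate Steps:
$- 6 \left(-14 - 3\right) = \left(-6\right) \left(-17\right) = 102$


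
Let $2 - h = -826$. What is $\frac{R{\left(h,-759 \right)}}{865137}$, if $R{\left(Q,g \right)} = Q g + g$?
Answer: $- \frac{209737}{288379} \approx -0.7273$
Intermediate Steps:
$h = 828$ ($h = 2 - -826 = 2 + 826 = 828$)
$R{\left(Q,g \right)} = g + Q g$
$\frac{R{\left(h,-759 \right)}}{865137} = \frac{\left(-759\right) \left(1 + 828\right)}{865137} = \left(-759\right) 829 \cdot \frac{1}{865137} = \left(-629211\right) \frac{1}{865137} = - \frac{209737}{288379}$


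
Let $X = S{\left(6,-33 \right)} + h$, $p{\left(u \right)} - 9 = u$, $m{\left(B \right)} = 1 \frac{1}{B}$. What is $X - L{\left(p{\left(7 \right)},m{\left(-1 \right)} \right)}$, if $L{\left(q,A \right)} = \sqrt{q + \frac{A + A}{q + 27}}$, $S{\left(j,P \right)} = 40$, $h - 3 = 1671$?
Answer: $1714 - \frac{7 \sqrt{602}}{43} \approx 1710.0$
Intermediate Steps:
$h = 1674$ ($h = 3 + 1671 = 1674$)
$m{\left(B \right)} = \frac{1}{B}$
$p{\left(u \right)} = 9 + u$
$L{\left(q,A \right)} = \sqrt{q + \frac{2 A}{27 + q}}$
$X = 1714$ ($X = 40 + 1674 = 1714$)
$X - L{\left(p{\left(7 \right)},m{\left(-1 \right)} \right)} = 1714 - \sqrt{\frac{\frac{2}{-1} + \left(9 + 7\right) \left(27 + \left(9 + 7\right)\right)}{27 + \left(9 + 7\right)}} = 1714 - \sqrt{\frac{2 \left(-1\right) + 16 \left(27 + 16\right)}{27 + 16}} = 1714 - \sqrt{\frac{-2 + 16 \cdot 43}{43}} = 1714 - \sqrt{\frac{-2 + 688}{43}} = 1714 - \sqrt{\frac{1}{43} \cdot 686} = 1714 - \sqrt{\frac{686}{43}} = 1714 - \frac{7 \sqrt{602}}{43}$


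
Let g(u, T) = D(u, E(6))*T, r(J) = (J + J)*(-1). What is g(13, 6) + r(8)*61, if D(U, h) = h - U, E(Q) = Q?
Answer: -1018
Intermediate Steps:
r(J) = -2*J (r(J) = (2*J)*(-1) = -2*J)
g(u, T) = T*(6 - u) (g(u, T) = (6 - u)*T = T*(6 - u))
g(13, 6) + r(8)*61 = 6*(6 - 1*13) - 2*8*61 = 6*(6 - 13) - 16*61 = 6*(-7) - 976 = -42 - 976 = -1018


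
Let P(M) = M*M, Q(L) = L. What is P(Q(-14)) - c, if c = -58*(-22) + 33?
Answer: -1113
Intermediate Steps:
P(M) = M**2
c = 1309 (c = 1276 + 33 = 1309)
P(Q(-14)) - c = (-14)**2 - 1*1309 = 196 - 1309 = -1113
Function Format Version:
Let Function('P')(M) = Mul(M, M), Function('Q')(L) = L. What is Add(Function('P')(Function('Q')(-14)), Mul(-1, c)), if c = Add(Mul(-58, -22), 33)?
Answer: -1113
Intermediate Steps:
Function('P')(M) = Pow(M, 2)
c = 1309 (c = Add(1276, 33) = 1309)
Add(Function('P')(Function('Q')(-14)), Mul(-1, c)) = Add(Pow(-14, 2), Mul(-1, 1309)) = Add(196, -1309) = -1113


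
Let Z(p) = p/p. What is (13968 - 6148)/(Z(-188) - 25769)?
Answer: -1955/6442 ≈ -0.30348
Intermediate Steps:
Z(p) = 1
(13968 - 6148)/(Z(-188) - 25769) = (13968 - 6148)/(1 - 25769) = 7820/(-25768) = 7820*(-1/25768) = -1955/6442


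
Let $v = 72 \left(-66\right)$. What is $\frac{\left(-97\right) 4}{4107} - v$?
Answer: $\frac{19516076}{4107} \approx 4751.9$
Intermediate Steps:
$v = -4752$
$\frac{\left(-97\right) 4}{4107} - v = \frac{\left(-97\right) 4}{4107} - -4752 = \left(-388\right) \frac{1}{4107} + 4752 = - \frac{388}{4107} + 4752 = \frac{19516076}{4107}$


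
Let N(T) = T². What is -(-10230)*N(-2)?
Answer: 40920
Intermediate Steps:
-(-10230)*N(-2) = -(-10230)*(-2)² = -(-10230)*4 = -341*(-120) = 40920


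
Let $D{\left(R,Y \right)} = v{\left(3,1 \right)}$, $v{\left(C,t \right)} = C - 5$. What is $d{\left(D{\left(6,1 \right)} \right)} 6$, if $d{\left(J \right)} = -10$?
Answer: $-60$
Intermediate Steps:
$v{\left(C,t \right)} = -5 + C$
$D{\left(R,Y \right)} = -2$ ($D{\left(R,Y \right)} = -5 + 3 = -2$)
$d{\left(D{\left(6,1 \right)} \right)} 6 = \left(-10\right) 6 = -60$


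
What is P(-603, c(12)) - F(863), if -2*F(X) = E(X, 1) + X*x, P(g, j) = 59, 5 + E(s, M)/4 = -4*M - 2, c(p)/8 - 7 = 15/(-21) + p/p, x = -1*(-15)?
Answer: 13019/2 ≈ 6509.5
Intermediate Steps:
x = 15
c(p) = 408/7 (c(p) = 56 + 8*(15/(-21) + p/p) = 56 + 8*(15*(-1/21) + 1) = 56 + 8*(-5/7 + 1) = 56 + 8*(2/7) = 56 + 16/7 = 408/7)
E(s, M) = -28 - 16*M (E(s, M) = -20 + 4*(-4*M - 2) = -20 + 4*(-2 - 4*M) = -20 + (-8 - 16*M) = -28 - 16*M)
F(X) = 22 - 15*X/2 (F(X) = -((-28 - 16*1) + X*15)/2 = -((-28 - 16) + 15*X)/2 = -(-44 + 15*X)/2 = 22 - 15*X/2)
P(-603, c(12)) - F(863) = 59 - (22 - 15/2*863) = 59 - (22 - 12945/2) = 59 - 1*(-12901/2) = 59 + 12901/2 = 13019/2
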